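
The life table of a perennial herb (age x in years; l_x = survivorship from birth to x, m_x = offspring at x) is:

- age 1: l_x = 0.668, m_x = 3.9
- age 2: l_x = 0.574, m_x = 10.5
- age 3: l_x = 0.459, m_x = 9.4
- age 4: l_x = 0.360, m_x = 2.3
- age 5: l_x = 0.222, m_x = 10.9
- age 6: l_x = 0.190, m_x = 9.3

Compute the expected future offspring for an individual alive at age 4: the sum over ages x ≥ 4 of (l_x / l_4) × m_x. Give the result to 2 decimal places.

13.93

l_4 = 0.360. Conditional survival from age 4 to x is l_x / l_4.
  x=4: (0.360/0.360) × 2.3 = 2.3000
  x=5: (0.222/0.360) × 10.9 = 6.7217
  x=6: (0.190/0.360) × 9.3 = 4.9083
Sum = 2.3000 + 6.7217 + 4.9083 = 13.9300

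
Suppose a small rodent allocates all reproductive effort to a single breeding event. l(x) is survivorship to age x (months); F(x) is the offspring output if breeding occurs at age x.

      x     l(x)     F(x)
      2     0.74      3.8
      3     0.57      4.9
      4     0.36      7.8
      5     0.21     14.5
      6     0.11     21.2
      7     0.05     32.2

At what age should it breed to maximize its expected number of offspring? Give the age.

5

Expected offspring if breeding at age x = l(x) × F(x):
  age 2: 0.74 × 3.8 = 2.812
  age 3: 0.57 × 4.9 = 2.793
  age 4: 0.36 × 7.8 = 2.808
  age 5: 0.21 × 14.5 = 3.045
  age 6: 0.11 × 21.2 = 2.332
  age 7: 0.05 × 32.2 = 1.610
Maximum at age 5 (3.045).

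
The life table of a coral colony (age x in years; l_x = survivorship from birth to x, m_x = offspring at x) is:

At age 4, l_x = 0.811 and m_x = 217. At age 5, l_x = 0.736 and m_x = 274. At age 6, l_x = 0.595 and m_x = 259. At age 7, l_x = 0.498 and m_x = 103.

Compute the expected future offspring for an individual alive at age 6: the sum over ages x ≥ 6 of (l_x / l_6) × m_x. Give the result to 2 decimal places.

345.21

l_6 = 0.595. Conditional survival from age 6 to x is l_x / l_6.
  x=6: (0.595/0.595) × 259 = 259.0000
  x=7: (0.498/0.595) × 103 = 86.2084
Sum = 259.0000 + 86.2084 = 345.2084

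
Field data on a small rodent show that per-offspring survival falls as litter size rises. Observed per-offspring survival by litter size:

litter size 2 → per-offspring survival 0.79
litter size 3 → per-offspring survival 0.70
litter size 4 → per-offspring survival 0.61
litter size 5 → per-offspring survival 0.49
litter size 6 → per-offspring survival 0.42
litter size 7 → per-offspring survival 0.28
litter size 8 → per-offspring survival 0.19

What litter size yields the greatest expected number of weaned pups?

6

Expected weaned pups = c × s(c):
  c=2: 2 × 0.79 = 1.580
  c=3: 3 × 0.70 = 2.100
  c=4: 4 × 0.61 = 2.440
  c=5: 5 × 0.49 = 2.450
  c=6: 6 × 0.42 = 2.520
  c=7: 7 × 0.28 = 1.960
  c=8: 8 × 0.19 = 1.520
Maximum at c = 6 (2.520 weaned pups).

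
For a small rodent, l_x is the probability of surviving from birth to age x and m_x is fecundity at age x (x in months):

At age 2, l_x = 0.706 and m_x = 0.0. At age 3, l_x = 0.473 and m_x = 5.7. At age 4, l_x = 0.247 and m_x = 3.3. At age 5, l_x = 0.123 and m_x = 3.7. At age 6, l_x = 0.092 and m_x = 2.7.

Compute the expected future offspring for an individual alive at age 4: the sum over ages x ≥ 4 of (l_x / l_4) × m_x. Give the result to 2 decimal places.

6.15

l_4 = 0.247. Conditional survival from age 4 to x is l_x / l_4.
  x=4: (0.247/0.247) × 3.3 = 3.3000
  x=5: (0.123/0.247) × 3.7 = 1.8425
  x=6: (0.092/0.247) × 2.7 = 1.0057
Sum = 3.3000 + 1.8425 + 1.0057 = 6.1482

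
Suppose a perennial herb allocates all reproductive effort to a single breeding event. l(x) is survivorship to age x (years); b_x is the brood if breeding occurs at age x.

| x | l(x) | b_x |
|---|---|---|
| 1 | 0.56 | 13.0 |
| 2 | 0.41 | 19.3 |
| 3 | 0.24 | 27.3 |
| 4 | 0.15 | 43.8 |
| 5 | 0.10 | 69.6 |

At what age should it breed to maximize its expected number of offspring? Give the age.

2

Expected offspring if breeding at age x = l(x) × b_x:
  age 1: 0.56 × 13.0 = 7.280
  age 2: 0.41 × 19.3 = 7.913
  age 3: 0.24 × 27.3 = 6.552
  age 4: 0.15 × 43.8 = 6.570
  age 5: 0.10 × 69.6 = 6.960
Maximum at age 2 (7.913).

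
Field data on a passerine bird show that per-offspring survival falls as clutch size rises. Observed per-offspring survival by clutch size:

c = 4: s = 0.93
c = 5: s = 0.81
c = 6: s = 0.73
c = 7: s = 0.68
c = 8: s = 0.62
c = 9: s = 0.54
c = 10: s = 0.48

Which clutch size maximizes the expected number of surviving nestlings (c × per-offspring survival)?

Expected surviving nestlings = c × s(c):
  c=4: 4 × 0.93 = 3.720
  c=5: 5 × 0.81 = 4.050
  c=6: 6 × 0.73 = 4.380
  c=7: 7 × 0.68 = 4.760
  c=8: 8 × 0.62 = 4.960
  c=9: 9 × 0.54 = 4.860
  c=10: 10 × 0.48 = 4.800
Maximum at c = 8 (4.960 surviving nestlings).

8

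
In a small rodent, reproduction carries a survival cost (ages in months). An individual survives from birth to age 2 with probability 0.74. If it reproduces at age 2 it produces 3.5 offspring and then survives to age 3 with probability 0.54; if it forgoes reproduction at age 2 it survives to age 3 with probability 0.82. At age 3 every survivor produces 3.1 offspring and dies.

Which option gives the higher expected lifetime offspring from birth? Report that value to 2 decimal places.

breed at age 2: R₀ = 0.74 × (3.5 + 0.54 × 3.1) = 0.74 × 5.1740 = 3.8288
delay to age 3: R₀ = 0.74 × (0.82 × 3.1) = 0.74 × 2.5420 = 1.8811
Higher: breed at age 2 (3.8288).

3.83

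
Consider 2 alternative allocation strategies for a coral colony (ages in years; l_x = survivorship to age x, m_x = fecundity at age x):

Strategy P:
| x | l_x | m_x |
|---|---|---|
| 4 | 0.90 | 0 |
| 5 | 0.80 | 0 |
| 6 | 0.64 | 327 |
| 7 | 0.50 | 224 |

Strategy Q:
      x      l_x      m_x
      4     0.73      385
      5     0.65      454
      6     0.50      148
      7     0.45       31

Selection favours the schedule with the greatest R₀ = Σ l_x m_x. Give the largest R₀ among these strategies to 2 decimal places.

664.10

Strategy P: R₀ = 0.90×0 + 0.80×0 + 0.64×327 + 0.50×224 = 321.2800
Strategy Q: R₀ = 0.73×385 + 0.65×454 + 0.50×148 + 0.45×31 = 664.1000
Highest R₀: strategy Q with 664.1000.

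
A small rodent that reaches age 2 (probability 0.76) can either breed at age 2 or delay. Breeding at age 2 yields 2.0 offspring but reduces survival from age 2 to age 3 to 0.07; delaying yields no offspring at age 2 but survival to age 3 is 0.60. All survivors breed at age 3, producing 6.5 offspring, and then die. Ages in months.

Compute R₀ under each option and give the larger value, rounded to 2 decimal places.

2.96

breed at age 2: R₀ = 0.76 × (2.0 + 0.07 × 6.5) = 0.76 × 2.4550 = 1.8658
delay to age 3: R₀ = 0.76 × (0.60 × 6.5) = 0.76 × 3.9000 = 2.9640
Higher: delay to age 3 (2.9640).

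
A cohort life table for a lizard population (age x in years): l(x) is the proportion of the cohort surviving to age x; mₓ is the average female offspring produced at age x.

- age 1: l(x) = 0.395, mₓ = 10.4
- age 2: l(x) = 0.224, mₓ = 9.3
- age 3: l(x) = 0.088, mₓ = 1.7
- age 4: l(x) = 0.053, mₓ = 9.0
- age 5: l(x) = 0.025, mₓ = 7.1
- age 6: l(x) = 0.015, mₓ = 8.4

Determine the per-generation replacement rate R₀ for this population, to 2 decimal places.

7.12

R₀ = Σ l(x) mₓ:
  age 1: 0.395 × 10.4 = 4.1080
  age 2: 0.224 × 9.3 = 2.0832
  age 3: 0.088 × 1.7 = 0.1496
  age 4: 0.053 × 9.0 = 0.4770
  age 5: 0.025 × 7.1 = 0.1775
  age 6: 0.015 × 8.4 = 0.1260
R₀ = 4.1080 + 2.0832 + 0.1496 + 0.4770 + 0.1775 + 0.1260 = 7.1213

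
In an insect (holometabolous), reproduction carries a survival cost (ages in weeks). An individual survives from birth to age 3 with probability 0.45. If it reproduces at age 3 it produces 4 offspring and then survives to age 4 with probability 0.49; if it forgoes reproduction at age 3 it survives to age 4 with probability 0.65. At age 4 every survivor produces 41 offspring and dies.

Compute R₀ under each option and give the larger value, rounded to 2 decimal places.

breed at age 3: R₀ = 0.45 × (4 + 0.49 × 41) = 0.45 × 24.0900 = 10.8405
delay to age 4: R₀ = 0.45 × (0.65 × 41) = 0.45 × 26.6500 = 11.9925
Higher: delay to age 4 (11.9925).

11.99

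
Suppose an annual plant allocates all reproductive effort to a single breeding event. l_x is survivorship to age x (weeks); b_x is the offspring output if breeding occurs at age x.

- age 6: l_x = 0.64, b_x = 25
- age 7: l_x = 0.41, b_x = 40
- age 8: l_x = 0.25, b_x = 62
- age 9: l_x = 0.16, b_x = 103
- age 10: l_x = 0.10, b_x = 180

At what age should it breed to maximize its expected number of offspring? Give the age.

10

Expected offspring if breeding at age x = l_x × b_x:
  age 6: 0.64 × 25 = 16.000
  age 7: 0.41 × 40 = 16.400
  age 8: 0.25 × 62 = 15.500
  age 9: 0.16 × 103 = 16.480
  age 10: 0.10 × 180 = 18.000
Maximum at age 10 (18.000).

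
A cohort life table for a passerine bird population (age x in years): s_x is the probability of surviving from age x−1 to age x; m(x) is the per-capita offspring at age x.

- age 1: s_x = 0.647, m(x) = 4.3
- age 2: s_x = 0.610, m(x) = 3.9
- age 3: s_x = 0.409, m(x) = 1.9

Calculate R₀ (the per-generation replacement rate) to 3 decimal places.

4.628

Survivorship from birth: l_x = s_1·s_2·…·s_x.
  l_1 = 0.64700
  l_2 = 0.39467
  l_3 = 0.16142
R₀ = Σ l_x m(x):
  age 1: 0.64700 × 4.3 = 2.7821
  age 2: 0.39467 × 3.9 = 1.5392
  age 3: 0.16142 × 1.9 = 0.3067
R₀ = 2.7821 + 1.5392 + 0.3067 = 4.6280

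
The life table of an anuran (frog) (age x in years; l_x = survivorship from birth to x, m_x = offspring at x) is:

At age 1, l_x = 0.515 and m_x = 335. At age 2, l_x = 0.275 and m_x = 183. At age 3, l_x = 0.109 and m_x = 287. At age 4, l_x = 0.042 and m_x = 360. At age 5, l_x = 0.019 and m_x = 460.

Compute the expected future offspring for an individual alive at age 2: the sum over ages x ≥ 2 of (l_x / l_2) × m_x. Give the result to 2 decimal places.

383.52

l_2 = 0.275. Conditional survival from age 2 to x is l_x / l_2.
  x=2: (0.275/0.275) × 183 = 183.0000
  x=3: (0.109/0.275) × 287 = 113.7564
  x=4: (0.042/0.275) × 360 = 54.9818
  x=5: (0.019/0.275) × 460 = 31.7818
Sum = 183.0000 + 113.7564 + 54.9818 + 31.7818 = 383.5200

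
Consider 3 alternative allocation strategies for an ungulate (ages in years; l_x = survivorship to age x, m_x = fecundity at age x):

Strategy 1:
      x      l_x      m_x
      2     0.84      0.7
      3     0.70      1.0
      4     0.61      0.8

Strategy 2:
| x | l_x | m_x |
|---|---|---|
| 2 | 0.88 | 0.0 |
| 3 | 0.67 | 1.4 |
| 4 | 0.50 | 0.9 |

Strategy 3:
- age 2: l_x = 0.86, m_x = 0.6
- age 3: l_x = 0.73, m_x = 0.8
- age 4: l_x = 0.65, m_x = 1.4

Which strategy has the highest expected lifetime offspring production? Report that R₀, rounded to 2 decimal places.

Strategy 1: R₀ = 0.84×0.7 + 0.70×1.0 + 0.61×0.8 = 1.7760
Strategy 2: R₀ = 0.88×0.0 + 0.67×1.4 + 0.50×0.9 = 1.3880
Strategy 3: R₀ = 0.86×0.6 + 0.73×0.8 + 0.65×1.4 = 2.0100
Highest R₀: strategy 3 with 2.0100.

2.01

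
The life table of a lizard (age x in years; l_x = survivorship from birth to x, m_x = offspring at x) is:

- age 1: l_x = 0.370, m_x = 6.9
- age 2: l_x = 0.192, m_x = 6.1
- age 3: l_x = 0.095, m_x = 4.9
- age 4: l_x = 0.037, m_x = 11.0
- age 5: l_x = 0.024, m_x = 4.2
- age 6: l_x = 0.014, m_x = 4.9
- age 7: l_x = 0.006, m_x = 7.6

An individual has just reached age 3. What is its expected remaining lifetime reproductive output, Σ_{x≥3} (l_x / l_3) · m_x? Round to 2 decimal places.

l_3 = 0.095. Conditional survival from age 3 to x is l_x / l_3.
  x=3: (0.095/0.095) × 4.9 = 4.9000
  x=4: (0.037/0.095) × 11.0 = 4.2842
  x=5: (0.024/0.095) × 4.2 = 1.0611
  x=6: (0.014/0.095) × 4.9 = 0.7221
  x=7: (0.006/0.095) × 7.6 = 0.4800
Sum = 4.9000 + 4.2842 + 1.0611 + 0.7221 + 0.4800 = 11.4474

11.45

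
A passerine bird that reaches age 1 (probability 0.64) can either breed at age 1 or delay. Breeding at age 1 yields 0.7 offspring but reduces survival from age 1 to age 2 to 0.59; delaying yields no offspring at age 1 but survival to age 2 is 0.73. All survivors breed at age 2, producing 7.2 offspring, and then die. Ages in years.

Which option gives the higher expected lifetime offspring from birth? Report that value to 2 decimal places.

breed at age 1: R₀ = 0.64 × (0.7 + 0.59 × 7.2) = 0.64 × 4.9480 = 3.1667
delay to age 2: R₀ = 0.64 × (0.73 × 7.2) = 0.64 × 5.2560 = 3.3638
Higher: delay to age 2 (3.3638).

3.36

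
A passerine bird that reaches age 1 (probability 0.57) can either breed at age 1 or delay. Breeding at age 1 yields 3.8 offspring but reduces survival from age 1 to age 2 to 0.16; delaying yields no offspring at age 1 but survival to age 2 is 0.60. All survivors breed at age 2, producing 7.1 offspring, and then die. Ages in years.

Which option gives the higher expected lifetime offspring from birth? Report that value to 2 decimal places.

breed at age 1: R₀ = 0.57 × (3.8 + 0.16 × 7.1) = 0.57 × 4.9360 = 2.8135
delay to age 2: R₀ = 0.57 × (0.60 × 7.1) = 0.57 × 4.2600 = 2.4282
Higher: breed at age 1 (2.8135).

2.81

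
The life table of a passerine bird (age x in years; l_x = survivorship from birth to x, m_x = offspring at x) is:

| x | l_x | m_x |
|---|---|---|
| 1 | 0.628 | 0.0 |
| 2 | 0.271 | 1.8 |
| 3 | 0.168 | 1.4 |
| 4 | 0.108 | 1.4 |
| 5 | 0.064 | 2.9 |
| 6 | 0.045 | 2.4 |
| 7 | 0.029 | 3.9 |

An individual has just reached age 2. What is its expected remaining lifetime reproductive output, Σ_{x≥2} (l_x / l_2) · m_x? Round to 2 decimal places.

l_2 = 0.271. Conditional survival from age 2 to x is l_x / l_2.
  x=2: (0.271/0.271) × 1.8 = 1.8000
  x=3: (0.168/0.271) × 1.4 = 0.8679
  x=4: (0.108/0.271) × 1.4 = 0.5579
  x=5: (0.064/0.271) × 2.9 = 0.6849
  x=6: (0.045/0.271) × 2.4 = 0.3985
  x=7: (0.029/0.271) × 3.9 = 0.4173
Sum = 1.8000 + 0.8679 + 0.5579 + 0.6849 + 0.3985 + 0.4173 = 4.7266

4.73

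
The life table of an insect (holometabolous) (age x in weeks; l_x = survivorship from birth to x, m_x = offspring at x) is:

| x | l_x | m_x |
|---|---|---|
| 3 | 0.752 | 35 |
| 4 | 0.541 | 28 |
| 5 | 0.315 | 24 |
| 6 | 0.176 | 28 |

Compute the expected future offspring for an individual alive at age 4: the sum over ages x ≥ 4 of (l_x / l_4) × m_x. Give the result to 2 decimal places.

l_4 = 0.541. Conditional survival from age 4 to x is l_x / l_4.
  x=4: (0.541/0.541) × 28 = 28.0000
  x=5: (0.315/0.541) × 24 = 13.9741
  x=6: (0.176/0.541) × 28 = 9.1091
Sum = 28.0000 + 13.9741 + 9.1091 = 51.0832

51.08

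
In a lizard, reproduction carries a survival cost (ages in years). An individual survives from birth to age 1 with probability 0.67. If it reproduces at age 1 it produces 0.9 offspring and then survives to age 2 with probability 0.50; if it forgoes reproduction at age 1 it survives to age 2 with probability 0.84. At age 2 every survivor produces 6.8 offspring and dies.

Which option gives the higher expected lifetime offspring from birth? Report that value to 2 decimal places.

3.83

breed at age 1: R₀ = 0.67 × (0.9 + 0.50 × 6.8) = 0.67 × 4.3000 = 2.8810
delay to age 2: R₀ = 0.67 × (0.84 × 6.8) = 0.67 × 5.7120 = 3.8270
Higher: delay to age 2 (3.8270).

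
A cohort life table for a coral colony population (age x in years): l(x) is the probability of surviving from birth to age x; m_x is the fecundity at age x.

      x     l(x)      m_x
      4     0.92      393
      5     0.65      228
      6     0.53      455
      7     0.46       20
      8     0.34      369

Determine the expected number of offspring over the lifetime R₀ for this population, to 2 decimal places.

885.57

R₀ = Σ l(x) m_x:
  age 4: 0.92 × 393 = 361.5600
  age 5: 0.65 × 228 = 148.2000
  age 6: 0.53 × 455 = 241.1500
  age 7: 0.46 × 20 = 9.2000
  age 8: 0.34 × 369 = 125.4600
R₀ = 361.5600 + 148.2000 + 241.1500 + 9.2000 + 125.4600 = 885.5700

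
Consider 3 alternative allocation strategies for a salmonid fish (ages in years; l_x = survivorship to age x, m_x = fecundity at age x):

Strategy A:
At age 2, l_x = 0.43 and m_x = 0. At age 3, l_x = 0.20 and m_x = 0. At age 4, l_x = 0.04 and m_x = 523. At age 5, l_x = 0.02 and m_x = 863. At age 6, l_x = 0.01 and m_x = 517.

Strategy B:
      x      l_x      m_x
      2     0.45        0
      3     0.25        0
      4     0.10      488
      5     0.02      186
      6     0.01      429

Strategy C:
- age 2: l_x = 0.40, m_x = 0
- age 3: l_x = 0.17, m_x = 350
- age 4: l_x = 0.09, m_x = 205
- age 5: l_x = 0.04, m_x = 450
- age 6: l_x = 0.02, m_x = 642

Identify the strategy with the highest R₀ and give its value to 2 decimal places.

108.79

Strategy A: R₀ = 0.43×0 + 0.20×0 + 0.04×523 + 0.02×863 + 0.01×517 = 43.3500
Strategy B: R₀ = 0.45×0 + 0.25×0 + 0.10×488 + 0.02×186 + 0.01×429 = 56.8100
Strategy C: R₀ = 0.40×0 + 0.17×350 + 0.09×205 + 0.04×450 + 0.02×642 = 108.7900
Highest R₀: strategy C with 108.7900.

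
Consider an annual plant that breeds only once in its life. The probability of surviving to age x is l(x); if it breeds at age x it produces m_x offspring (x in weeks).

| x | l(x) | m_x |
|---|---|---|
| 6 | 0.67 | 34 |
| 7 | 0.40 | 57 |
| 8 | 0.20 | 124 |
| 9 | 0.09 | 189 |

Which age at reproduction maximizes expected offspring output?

Expected offspring if breeding at age x = l(x) × m_x:
  age 6: 0.67 × 34 = 22.780
  age 7: 0.40 × 57 = 22.800
  age 8: 0.20 × 124 = 24.800
  age 9: 0.09 × 189 = 17.010
Maximum at age 8 (24.800).

8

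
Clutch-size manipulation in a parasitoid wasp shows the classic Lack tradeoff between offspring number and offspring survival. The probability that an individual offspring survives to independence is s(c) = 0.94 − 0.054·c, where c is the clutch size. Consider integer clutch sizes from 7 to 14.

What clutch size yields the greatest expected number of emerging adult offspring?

9

Expected emerging adult offspring = c × s(c):
  c=7: 7 × 0.562 = 3.934
  c=8: 8 × 0.508 = 4.064
  c=9: 9 × 0.454 = 4.086
  c=10: 10 × 0.400 = 4.000
  c=11: 11 × 0.346 = 3.806
  c=12: 12 × 0.292 = 3.504
  c=13: 13 × 0.238 = 3.094
  c=14: 14 × 0.184 = 2.576
Maximum at c = 9 (4.086 emerging adult offspring).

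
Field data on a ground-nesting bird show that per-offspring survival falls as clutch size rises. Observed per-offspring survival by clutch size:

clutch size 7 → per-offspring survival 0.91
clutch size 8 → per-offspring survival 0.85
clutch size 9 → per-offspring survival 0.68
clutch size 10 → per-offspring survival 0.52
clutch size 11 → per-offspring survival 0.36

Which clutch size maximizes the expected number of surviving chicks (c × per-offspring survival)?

Expected surviving chicks = c × s(c):
  c=7: 7 × 0.91 = 6.370
  c=8: 8 × 0.85 = 6.800
  c=9: 9 × 0.68 = 6.120
  c=10: 10 × 0.52 = 5.200
  c=11: 11 × 0.36 = 3.960
Maximum at c = 8 (6.800 surviving chicks).

8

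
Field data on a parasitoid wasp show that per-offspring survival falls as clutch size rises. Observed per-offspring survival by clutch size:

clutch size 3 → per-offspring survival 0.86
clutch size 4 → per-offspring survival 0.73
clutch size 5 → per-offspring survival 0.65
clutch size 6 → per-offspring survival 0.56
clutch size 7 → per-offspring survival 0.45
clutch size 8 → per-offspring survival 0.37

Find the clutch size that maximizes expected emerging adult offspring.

Expected emerging adult offspring = c × s(c):
  c=3: 3 × 0.86 = 2.580
  c=4: 4 × 0.73 = 2.920
  c=5: 5 × 0.65 = 3.250
  c=6: 6 × 0.56 = 3.360
  c=7: 7 × 0.45 = 3.150
  c=8: 8 × 0.37 = 2.960
Maximum at c = 6 (3.360 emerging adult offspring).

6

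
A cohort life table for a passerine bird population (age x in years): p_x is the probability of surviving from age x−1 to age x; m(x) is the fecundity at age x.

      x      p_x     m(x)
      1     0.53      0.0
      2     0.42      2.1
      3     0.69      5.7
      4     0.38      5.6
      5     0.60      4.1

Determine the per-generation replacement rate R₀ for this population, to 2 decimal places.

1.81

Survivorship from birth: l_x = p_1·p_2·…·p_x.
  l_1 = 0.53000
  l_2 = 0.22260
  l_3 = 0.15359
  l_4 = 0.05837
  l_5 = 0.03502
R₀ = Σ l_x m(x):
  age 1: 0.53000 × 0.0 = 0.0000
  age 2: 0.22260 × 2.1 = 0.4675
  age 3: 0.15359 × 5.7 = 0.8755
  age 4: 0.05837 × 5.6 = 0.3269
  age 5: 0.03502 × 4.1 = 0.1436
R₀ = 0.0000 + 0.4675 + 0.8755 + 0.3269 + 0.1436 = 1.8134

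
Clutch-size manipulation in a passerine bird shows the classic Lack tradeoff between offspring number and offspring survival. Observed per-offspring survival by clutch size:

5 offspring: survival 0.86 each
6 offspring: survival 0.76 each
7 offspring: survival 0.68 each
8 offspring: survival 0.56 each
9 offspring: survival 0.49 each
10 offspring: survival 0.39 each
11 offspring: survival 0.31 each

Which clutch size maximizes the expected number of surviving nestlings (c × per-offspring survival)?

7

Expected surviving nestlings = c × s(c):
  c=5: 5 × 0.86 = 4.300
  c=6: 6 × 0.76 = 4.560
  c=7: 7 × 0.68 = 4.760
  c=8: 8 × 0.56 = 4.480
  c=9: 9 × 0.49 = 4.410
  c=10: 10 × 0.39 = 3.900
  c=11: 11 × 0.31 = 3.410
Maximum at c = 7 (4.760 surviving nestlings).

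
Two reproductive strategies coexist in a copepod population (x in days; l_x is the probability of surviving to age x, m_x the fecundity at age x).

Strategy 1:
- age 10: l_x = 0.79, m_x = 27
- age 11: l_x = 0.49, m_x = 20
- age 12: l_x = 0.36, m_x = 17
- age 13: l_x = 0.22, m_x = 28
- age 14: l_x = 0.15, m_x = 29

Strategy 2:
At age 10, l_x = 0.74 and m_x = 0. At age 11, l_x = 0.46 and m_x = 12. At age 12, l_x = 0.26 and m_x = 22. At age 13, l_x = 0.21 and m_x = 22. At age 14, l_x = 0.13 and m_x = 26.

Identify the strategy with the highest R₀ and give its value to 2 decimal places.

47.76

Strategy 1: R₀ = 0.79×27 + 0.49×20 + 0.36×17 + 0.22×28 + 0.15×29 = 47.7600
Strategy 2: R₀ = 0.74×0 + 0.46×12 + 0.26×22 + 0.21×22 + 0.13×26 = 19.2400
Highest R₀: strategy 1 with 47.7600.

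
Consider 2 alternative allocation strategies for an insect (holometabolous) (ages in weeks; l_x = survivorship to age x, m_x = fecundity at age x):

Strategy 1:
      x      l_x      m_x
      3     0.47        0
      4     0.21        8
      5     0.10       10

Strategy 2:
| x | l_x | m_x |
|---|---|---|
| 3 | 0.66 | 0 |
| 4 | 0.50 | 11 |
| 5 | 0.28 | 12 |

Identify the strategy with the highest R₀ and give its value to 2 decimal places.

Strategy 1: R₀ = 0.47×0 + 0.21×8 + 0.10×10 = 2.6800
Strategy 2: R₀ = 0.66×0 + 0.50×11 + 0.28×12 = 8.8600
Highest R₀: strategy 2 with 8.8600.

8.86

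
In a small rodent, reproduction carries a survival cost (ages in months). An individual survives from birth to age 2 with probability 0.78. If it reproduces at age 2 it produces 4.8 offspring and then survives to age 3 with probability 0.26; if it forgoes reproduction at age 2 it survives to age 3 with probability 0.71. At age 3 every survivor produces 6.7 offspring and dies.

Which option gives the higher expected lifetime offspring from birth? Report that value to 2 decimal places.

breed at age 2: R₀ = 0.78 × (4.8 + 0.26 × 6.7) = 0.78 × 6.5420 = 5.1028
delay to age 3: R₀ = 0.78 × (0.71 × 6.7) = 0.78 × 4.7570 = 3.7105
Higher: breed at age 2 (5.1028).

5.10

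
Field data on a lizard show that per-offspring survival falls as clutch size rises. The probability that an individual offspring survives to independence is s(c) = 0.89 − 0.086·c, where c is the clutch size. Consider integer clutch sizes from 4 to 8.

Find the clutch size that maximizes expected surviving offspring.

5

Expected surviving offspring = c × s(c):
  c=4: 4 × 0.546 = 2.184
  c=5: 5 × 0.460 = 2.300
  c=6: 6 × 0.374 = 2.244
  c=7: 7 × 0.288 = 2.016
  c=8: 8 × 0.202 = 1.616
Maximum at c = 5 (2.300 surviving offspring).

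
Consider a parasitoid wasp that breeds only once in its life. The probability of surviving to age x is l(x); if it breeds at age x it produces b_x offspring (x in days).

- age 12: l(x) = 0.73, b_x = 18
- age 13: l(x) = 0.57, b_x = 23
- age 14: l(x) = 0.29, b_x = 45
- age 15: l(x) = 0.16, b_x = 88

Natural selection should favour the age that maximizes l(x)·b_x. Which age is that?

15

Expected offspring if breeding at age x = l(x) × b_x:
  age 12: 0.73 × 18 = 13.140
  age 13: 0.57 × 23 = 13.110
  age 14: 0.29 × 45 = 13.050
  age 15: 0.16 × 88 = 14.080
Maximum at age 15 (14.080).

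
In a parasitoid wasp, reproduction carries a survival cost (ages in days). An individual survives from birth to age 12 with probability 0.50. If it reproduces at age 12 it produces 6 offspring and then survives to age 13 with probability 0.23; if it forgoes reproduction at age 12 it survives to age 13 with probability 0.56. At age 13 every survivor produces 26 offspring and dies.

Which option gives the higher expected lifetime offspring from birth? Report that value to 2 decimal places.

breed at age 12: R₀ = 0.50 × (6 + 0.23 × 26) = 0.50 × 11.9800 = 5.9900
delay to age 13: R₀ = 0.50 × (0.56 × 26) = 0.50 × 14.5600 = 7.2800
Higher: delay to age 13 (7.2800).

7.28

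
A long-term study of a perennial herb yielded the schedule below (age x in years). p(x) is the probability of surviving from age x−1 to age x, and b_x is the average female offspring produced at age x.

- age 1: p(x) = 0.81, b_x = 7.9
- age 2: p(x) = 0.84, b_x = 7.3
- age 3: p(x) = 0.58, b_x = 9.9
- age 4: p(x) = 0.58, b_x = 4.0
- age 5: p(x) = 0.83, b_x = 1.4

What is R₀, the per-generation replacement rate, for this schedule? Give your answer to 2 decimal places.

Survivorship from birth: l_x = p_1·p_2·…·p_x.
  l_1 = 0.81000
  l_2 = 0.68040
  l_3 = 0.39463
  l_4 = 0.22889
  l_5 = 0.18998
R₀ = Σ l_x b_x:
  age 1: 0.81000 × 7.9 = 6.3990
  age 2: 0.68040 × 7.3 = 4.9669
  age 3: 0.39463 × 9.9 = 3.9068
  age 4: 0.22889 × 4.0 = 0.9156
  age 5: 0.18998 × 1.4 = 0.2660
R₀ = 6.3990 + 4.9669 + 3.9068 + 0.9156 + 0.2660 = 16.4543

16.45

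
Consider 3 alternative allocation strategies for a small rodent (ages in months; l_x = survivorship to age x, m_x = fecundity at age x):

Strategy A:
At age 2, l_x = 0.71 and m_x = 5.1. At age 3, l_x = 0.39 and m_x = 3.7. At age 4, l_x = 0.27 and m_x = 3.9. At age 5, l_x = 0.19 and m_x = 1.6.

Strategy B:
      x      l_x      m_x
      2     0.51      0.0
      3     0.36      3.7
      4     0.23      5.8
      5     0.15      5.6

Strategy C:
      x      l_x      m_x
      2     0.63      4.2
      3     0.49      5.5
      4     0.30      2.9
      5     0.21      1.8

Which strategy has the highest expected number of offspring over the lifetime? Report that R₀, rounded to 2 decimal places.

Strategy A: R₀ = 0.71×5.1 + 0.39×3.7 + 0.27×3.9 + 0.19×1.6 = 6.4210
Strategy B: R₀ = 0.51×0.0 + 0.36×3.7 + 0.23×5.8 + 0.15×5.6 = 3.5060
Strategy C: R₀ = 0.63×4.2 + 0.49×5.5 + 0.30×2.9 + 0.21×1.8 = 6.5890
Highest R₀: strategy C with 6.5890.

6.59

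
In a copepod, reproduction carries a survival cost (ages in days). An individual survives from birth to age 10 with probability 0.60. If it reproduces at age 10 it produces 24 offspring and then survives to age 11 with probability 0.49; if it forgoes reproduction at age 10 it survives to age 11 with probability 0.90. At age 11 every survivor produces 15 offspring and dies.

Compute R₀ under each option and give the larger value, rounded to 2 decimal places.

breed at age 10: R₀ = 0.60 × (24 + 0.49 × 15) = 0.60 × 31.3500 = 18.8100
delay to age 11: R₀ = 0.60 × (0.90 × 15) = 0.60 × 13.5000 = 8.1000
Higher: breed at age 10 (18.8100).

18.81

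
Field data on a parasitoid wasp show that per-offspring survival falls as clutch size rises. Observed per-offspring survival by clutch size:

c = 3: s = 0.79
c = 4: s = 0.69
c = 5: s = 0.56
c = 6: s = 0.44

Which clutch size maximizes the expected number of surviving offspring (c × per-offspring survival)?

5

Expected surviving offspring = c × s(c):
  c=3: 3 × 0.79 = 2.370
  c=4: 4 × 0.69 = 2.760
  c=5: 5 × 0.56 = 2.800
  c=6: 6 × 0.44 = 2.640
Maximum at c = 5 (2.800 surviving offspring).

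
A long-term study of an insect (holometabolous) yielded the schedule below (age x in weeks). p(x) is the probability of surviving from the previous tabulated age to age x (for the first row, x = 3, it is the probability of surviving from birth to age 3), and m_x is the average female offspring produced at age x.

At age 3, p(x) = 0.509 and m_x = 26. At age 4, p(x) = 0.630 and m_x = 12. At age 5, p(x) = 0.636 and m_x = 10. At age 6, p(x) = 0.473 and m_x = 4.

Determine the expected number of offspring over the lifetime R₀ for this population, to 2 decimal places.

19.51

Survivorship from birth: l_x = p_3·p_4·…·p_x.
  l_3 = 0.50900
  l_4 = 0.32067
  l_5 = 0.20395
  l_6 = 0.09647
R₀ = Σ l_x m_x:
  age 3: 0.50900 × 26 = 13.2340
  age 4: 0.32067 × 12 = 3.8480
  age 5: 0.20395 × 10 = 2.0395
  age 6: 0.09647 × 4 = 0.3859
R₀ = 13.2340 + 3.8480 + 2.0395 + 0.3859 = 19.5074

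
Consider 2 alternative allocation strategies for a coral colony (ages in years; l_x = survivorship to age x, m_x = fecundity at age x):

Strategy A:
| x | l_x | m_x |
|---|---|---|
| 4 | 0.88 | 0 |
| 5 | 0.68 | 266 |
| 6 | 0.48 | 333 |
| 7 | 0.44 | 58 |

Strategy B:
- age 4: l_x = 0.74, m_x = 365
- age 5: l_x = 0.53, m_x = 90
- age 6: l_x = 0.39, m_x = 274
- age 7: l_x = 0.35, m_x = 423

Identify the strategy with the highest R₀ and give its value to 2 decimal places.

Strategy A: R₀ = 0.88×0 + 0.68×266 + 0.48×333 + 0.44×58 = 366.2400
Strategy B: R₀ = 0.74×365 + 0.53×90 + 0.39×274 + 0.35×423 = 572.7100
Highest R₀: strategy B with 572.7100.

572.71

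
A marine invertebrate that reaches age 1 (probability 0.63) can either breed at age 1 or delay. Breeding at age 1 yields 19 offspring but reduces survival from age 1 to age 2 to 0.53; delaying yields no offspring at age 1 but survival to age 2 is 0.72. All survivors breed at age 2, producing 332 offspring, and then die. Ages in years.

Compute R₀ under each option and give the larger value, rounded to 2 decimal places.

breed at age 1: R₀ = 0.63 × (19 + 0.53 × 332) = 0.63 × 194.9600 = 122.8248
delay to age 2: R₀ = 0.63 × (0.72 × 332) = 0.63 × 239.0400 = 150.5952
Higher: delay to age 2 (150.5952).

150.60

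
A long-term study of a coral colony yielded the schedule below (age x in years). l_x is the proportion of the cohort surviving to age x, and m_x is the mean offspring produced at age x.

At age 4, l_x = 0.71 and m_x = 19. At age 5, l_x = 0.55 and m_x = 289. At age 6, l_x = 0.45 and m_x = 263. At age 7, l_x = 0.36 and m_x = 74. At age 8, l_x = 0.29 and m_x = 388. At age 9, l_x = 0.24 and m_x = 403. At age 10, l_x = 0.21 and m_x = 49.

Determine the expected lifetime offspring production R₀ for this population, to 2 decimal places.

R₀ = Σ l_x m_x:
  age 4: 0.71 × 19 = 13.4900
  age 5: 0.55 × 289 = 158.9500
  age 6: 0.45 × 263 = 118.3500
  age 7: 0.36 × 74 = 26.6400
  age 8: 0.29 × 388 = 112.5200
  age 9: 0.24 × 403 = 96.7200
  age 10: 0.21 × 49 = 10.2900
R₀ = 13.4900 + 158.9500 + 118.3500 + 26.6400 + 112.5200 + 96.7200 + 10.2900 = 536.9600

536.96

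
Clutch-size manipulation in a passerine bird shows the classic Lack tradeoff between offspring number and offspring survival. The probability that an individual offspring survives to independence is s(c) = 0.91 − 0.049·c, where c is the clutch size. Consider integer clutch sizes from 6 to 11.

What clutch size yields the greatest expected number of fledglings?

Expected fledglings = c × s(c):
  c=6: 6 × 0.616 = 3.696
  c=7: 7 × 0.567 = 3.969
  c=8: 8 × 0.518 = 4.144
  c=9: 9 × 0.469 = 4.221
  c=10: 10 × 0.420 = 4.200
  c=11: 11 × 0.371 = 4.081
Maximum at c = 9 (4.221 fledglings).

9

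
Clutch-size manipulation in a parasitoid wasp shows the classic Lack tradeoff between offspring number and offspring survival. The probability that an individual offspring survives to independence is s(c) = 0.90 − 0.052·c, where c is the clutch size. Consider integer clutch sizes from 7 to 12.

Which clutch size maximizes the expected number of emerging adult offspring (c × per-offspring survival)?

9

Expected emerging adult offspring = c × s(c):
  c=7: 7 × 0.536 = 3.752
  c=8: 8 × 0.484 = 3.872
  c=9: 9 × 0.432 = 3.888
  c=10: 10 × 0.380 = 3.800
  c=11: 11 × 0.328 = 3.608
  c=12: 12 × 0.276 = 3.312
Maximum at c = 9 (3.888 emerging adult offspring).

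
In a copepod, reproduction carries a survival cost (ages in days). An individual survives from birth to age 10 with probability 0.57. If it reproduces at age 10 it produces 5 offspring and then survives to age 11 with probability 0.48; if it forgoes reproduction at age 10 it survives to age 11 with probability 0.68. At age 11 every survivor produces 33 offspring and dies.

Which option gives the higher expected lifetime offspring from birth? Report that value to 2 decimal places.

12.79

breed at age 10: R₀ = 0.57 × (5 + 0.48 × 33) = 0.57 × 20.8400 = 11.8788
delay to age 11: R₀ = 0.57 × (0.68 × 33) = 0.57 × 22.4400 = 12.7908
Higher: delay to age 11 (12.7908).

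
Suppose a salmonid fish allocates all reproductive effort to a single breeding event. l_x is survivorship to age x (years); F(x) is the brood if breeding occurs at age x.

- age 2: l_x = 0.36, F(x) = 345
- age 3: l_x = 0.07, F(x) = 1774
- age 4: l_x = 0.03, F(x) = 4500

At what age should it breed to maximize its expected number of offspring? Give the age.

Expected offspring if breeding at age x = l_x × F(x):
  age 2: 0.36 × 345 = 124.200
  age 3: 0.07 × 1774 = 124.180
  age 4: 0.03 × 4500 = 135.000
Maximum at age 4 (135.000).

4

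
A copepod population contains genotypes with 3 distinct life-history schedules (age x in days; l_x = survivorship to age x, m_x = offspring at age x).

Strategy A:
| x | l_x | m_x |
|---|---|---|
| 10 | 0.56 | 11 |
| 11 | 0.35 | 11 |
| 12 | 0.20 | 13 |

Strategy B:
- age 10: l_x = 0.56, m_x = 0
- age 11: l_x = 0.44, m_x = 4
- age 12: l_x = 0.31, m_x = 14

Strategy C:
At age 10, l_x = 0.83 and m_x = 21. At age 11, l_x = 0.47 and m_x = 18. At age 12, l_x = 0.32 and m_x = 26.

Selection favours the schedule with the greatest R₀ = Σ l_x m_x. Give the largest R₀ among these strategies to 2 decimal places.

Strategy A: R₀ = 0.56×11 + 0.35×11 + 0.20×13 = 12.6100
Strategy B: R₀ = 0.56×0 + 0.44×4 + 0.31×14 = 6.1000
Strategy C: R₀ = 0.83×21 + 0.47×18 + 0.32×26 = 34.2100
Highest R₀: strategy C with 34.2100.

34.21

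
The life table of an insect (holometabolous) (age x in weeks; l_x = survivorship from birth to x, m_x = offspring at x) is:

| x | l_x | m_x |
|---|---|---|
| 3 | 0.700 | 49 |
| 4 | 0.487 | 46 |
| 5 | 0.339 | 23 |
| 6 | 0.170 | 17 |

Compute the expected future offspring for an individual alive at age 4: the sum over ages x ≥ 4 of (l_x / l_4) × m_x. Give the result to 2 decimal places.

67.94

l_4 = 0.487. Conditional survival from age 4 to x is l_x / l_4.
  x=4: (0.487/0.487) × 46 = 46.0000
  x=5: (0.339/0.487) × 23 = 16.0103
  x=6: (0.170/0.487) × 17 = 5.9343
Sum = 46.0000 + 16.0103 + 5.9343 = 67.9446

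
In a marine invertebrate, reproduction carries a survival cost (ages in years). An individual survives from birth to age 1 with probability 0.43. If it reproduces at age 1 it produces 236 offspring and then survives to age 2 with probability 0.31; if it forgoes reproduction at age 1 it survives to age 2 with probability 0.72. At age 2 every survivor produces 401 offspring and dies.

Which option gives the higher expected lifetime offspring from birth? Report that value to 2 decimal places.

breed at age 1: R₀ = 0.43 × (236 + 0.31 × 401) = 0.43 × 360.3100 = 154.9333
delay to age 2: R₀ = 0.43 × (0.72 × 401) = 0.43 × 288.7200 = 124.1496
Higher: breed at age 1 (154.9333).

154.93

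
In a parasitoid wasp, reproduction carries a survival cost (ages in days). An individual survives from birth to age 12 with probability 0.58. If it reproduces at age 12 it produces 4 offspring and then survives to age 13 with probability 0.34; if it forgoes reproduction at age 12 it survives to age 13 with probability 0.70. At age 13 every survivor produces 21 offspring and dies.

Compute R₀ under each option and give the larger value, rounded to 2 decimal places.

8.53

breed at age 12: R₀ = 0.58 × (4 + 0.34 × 21) = 0.58 × 11.1400 = 6.4612
delay to age 13: R₀ = 0.58 × (0.70 × 21) = 0.58 × 14.7000 = 8.5260
Higher: delay to age 13 (8.5260).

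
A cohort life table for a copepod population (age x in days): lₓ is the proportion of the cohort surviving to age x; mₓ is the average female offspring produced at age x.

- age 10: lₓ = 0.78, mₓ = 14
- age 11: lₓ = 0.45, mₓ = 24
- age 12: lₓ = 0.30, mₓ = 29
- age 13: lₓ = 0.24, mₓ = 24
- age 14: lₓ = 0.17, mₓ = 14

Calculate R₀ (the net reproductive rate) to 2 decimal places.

38.56

R₀ = Σ lₓ mₓ:
  age 10: 0.78 × 14 = 10.9200
  age 11: 0.45 × 24 = 10.8000
  age 12: 0.30 × 29 = 8.7000
  age 13: 0.24 × 24 = 5.7600
  age 14: 0.17 × 14 = 2.3800
R₀ = 10.9200 + 10.8000 + 8.7000 + 5.7600 + 2.3800 = 38.5600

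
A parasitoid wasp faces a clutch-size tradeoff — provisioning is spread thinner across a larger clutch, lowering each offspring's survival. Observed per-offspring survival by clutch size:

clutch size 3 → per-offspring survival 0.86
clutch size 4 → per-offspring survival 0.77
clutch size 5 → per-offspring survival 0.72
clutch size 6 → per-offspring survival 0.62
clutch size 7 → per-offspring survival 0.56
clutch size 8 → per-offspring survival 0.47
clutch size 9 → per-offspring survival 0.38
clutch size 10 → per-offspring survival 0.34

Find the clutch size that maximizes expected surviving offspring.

Expected surviving offspring = c × s(c):
  c=3: 3 × 0.86 = 2.580
  c=4: 4 × 0.77 = 3.080
  c=5: 5 × 0.72 = 3.600
  c=6: 6 × 0.62 = 3.720
  c=7: 7 × 0.56 = 3.920
  c=8: 8 × 0.47 = 3.760
  c=9: 9 × 0.38 = 3.420
  c=10: 10 × 0.34 = 3.400
Maximum at c = 7 (3.920 surviving offspring).

7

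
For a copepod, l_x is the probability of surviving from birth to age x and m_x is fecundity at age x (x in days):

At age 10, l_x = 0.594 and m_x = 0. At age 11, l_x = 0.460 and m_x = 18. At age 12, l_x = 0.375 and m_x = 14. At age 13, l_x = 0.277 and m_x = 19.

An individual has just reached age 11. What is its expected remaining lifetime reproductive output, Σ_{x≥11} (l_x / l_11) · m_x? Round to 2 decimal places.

40.85

l_11 = 0.460. Conditional survival from age 11 to x is l_x / l_11.
  x=11: (0.460/0.460) × 18 = 18.0000
  x=12: (0.375/0.460) × 14 = 11.4130
  x=13: (0.277/0.460) × 19 = 11.4413
Sum = 18.0000 + 11.4130 + 11.4413 = 40.8543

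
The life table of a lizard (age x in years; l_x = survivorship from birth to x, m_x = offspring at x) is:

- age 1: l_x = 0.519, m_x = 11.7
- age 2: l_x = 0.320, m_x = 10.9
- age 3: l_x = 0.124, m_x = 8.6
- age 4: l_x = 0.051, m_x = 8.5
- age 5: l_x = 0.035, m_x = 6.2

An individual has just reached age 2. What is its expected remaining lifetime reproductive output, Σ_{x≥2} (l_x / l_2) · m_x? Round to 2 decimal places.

l_2 = 0.320. Conditional survival from age 2 to x is l_x / l_2.
  x=2: (0.320/0.320) × 10.9 = 10.9000
  x=3: (0.124/0.320) × 8.6 = 3.3325
  x=4: (0.051/0.320) × 8.5 = 1.3547
  x=5: (0.035/0.320) × 6.2 = 0.6781
Sum = 10.9000 + 3.3325 + 1.3547 + 0.6781 = 16.2653

16.27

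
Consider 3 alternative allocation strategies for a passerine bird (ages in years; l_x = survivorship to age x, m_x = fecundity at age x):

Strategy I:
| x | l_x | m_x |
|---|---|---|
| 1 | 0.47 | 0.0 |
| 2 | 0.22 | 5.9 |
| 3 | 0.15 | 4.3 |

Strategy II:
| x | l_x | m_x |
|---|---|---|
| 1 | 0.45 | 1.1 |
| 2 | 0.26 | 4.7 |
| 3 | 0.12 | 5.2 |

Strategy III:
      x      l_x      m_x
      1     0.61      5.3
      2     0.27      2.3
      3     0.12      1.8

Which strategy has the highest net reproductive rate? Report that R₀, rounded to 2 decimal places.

Strategy I: R₀ = 0.47×0.0 + 0.22×5.9 + 0.15×4.3 = 1.9430
Strategy II: R₀ = 0.45×1.1 + 0.26×4.7 + 0.12×5.2 = 2.3410
Strategy III: R₀ = 0.61×5.3 + 0.27×2.3 + 0.12×1.8 = 4.0700
Highest R₀: strategy III with 4.0700.

4.07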